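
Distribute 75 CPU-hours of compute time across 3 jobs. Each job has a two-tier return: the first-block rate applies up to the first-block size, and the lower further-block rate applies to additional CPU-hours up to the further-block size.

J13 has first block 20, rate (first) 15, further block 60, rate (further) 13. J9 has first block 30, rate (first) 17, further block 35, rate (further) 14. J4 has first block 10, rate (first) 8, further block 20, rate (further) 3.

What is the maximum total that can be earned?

1160

Treat each block as its own option and order by rate: J9/first 17 > J13/first 15 > J9/second 14 > J13/second 13 > J4/first 8 > J4/second 3.
Fill J9 first block (30 at 17) → 45 left.
Fill J13 first block (20 at 15) → 25 left.
25 remain; put them into J9 second at 14.
Total = 17×30 + 15×20 + 14×25 = 1160.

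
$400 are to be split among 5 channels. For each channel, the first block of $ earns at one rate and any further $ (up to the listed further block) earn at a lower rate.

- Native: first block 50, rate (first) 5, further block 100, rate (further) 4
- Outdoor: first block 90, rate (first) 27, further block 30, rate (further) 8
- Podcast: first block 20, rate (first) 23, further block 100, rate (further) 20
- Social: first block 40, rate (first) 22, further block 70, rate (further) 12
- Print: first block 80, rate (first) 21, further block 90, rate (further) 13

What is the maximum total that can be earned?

8360

Treat each block as its own option and order by rate: Outdoor/T1 27 > Podcast/T1 23 > Social/T1 22 > Print/T1 21 > Podcast/T2 20 > Print/T2 13 > Social/T2 12 > Outdoor/T2 8 > Native/T1 5 > Native/T2 4.
Outdoor T1 at 27: fill all 90 — 310 left.
Podcast T1 at 23: fill all 20 — 290 left.
Social/T1 (22): +40 — 250 left.
Print T1 at 21: fill all 80 — 170 left.
Podcast/T2 (20): +100 — 70 left.
Print/T2: +70 of 90 at 13; pool empty.
Total = 27×90 + 23×20 + 22×40 + 21×80 + 20×100 + 13×70 = 8360.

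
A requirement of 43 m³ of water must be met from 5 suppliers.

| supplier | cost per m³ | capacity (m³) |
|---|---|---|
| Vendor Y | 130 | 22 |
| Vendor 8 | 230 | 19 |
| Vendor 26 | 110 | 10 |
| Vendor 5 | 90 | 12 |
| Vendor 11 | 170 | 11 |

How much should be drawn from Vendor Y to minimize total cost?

Cheapest first:
Vendor 5 (90): use full 12 → 31 m³ to go.
Vendor 26 (110): use full 10 → 21 m³ to go.
Vendor Y (130): take the remaining 21 → done.
Vendor 11, Vendor 8: unused.

21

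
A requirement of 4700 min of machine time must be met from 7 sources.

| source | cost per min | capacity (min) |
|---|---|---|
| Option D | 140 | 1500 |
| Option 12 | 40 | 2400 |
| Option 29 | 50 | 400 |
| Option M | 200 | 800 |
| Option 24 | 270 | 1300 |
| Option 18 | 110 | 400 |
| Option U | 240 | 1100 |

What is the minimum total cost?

Cheapest first:
Option 12 (40): use full 2400 — 2300 min to go.
Option 29 at 50: take all 400 min — 1900 still needed.
Option 18 (110): use full 400 — 1500 min to go.
Option D (140): use full 1500 — 0 min to go.
Option M, Option U, Option 24: unused.
Cost = 2400×40 + 400×50 + 400×110 + 1500×140 = 370000.

370000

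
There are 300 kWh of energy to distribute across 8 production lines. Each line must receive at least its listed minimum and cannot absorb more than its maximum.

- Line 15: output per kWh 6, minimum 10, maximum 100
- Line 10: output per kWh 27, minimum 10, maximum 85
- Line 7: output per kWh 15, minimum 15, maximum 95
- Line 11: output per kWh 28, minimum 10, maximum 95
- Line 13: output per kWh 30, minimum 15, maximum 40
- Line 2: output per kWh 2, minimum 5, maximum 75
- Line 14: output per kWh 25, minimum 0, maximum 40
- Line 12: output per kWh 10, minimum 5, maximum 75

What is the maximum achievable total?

Meeting every minimum uses 10+10+15+10+15+5+0+5 = 70 kWh, leaving 230.
Rank by output per kWh: Line 13 30 > Line 11 28 > Line 10 27 > Line 14 25 > Line 7 15 > Line 12 10 > Line 15 6 > Line 2 2.
Line 13: +25 to 40 (cap) ; 205 left.
Give Line 11 85 more to hit its cap of 95 ; 120 left.
Line 10: +75 to 85 (cap) ; 45 left.
Give Line 14 40 more to hit its cap of 40 ; 5 left.
Line 7 has room for 80 more but only 5 remain, so it gets 20.
Total = 6×10 + 27×85 + 15×20 + 28×95 + 30×40 + 2×5 + 25×40 + 10×5 = 7575.

7575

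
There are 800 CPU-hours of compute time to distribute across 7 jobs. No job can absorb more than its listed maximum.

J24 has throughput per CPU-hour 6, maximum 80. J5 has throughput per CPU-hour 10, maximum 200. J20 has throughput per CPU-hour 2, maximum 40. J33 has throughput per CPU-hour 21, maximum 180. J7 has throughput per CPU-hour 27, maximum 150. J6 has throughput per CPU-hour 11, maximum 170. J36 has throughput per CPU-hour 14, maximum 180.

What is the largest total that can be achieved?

Highest throughput per CPU-hour first: J7 27 > J33 21 > J36 14 > J6 11 > J5 10 > J24 6 > J20 2.
J7 takes 150 to reach its cap of 150 — 650 left.
J33 takes 180 to reach its cap of 180 — 470 left.
Give J36 180 to hit its cap of 180 — 290 left.
J6: +170 to 170 (cap) — 120 left.
J5 has room for 200 but only 120 remain, so it gets 120.
Total = 10×120 + 21×180 + 27×150 + 11×170 + 14×180 = 13420.

13420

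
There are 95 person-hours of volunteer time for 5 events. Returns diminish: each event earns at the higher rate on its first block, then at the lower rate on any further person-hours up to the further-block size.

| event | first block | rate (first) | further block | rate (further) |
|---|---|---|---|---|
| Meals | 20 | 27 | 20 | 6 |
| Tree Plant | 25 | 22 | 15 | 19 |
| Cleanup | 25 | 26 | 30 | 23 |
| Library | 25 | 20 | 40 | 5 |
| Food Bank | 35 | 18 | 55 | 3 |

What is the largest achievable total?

2320

Treat each block as its own option and order by rate: Meals/first 27 > Cleanup/first 26 > Cleanup/second 23 > Tree Plant/first 22 > Library/first 20 > Tree Plant/second 19 > Food Bank/first 18 > Meals/second 6 > Library/second 5 > Food Bank/second 3.
Meals first at 27: fill all 20 ; 75 left.
Cleanup/first (26): +25 ; 50 left.
Fill Cleanup second block (30 at 23) ; 20 left.
Tree Plant first at 22: only 20 left, fill 20.
Total = 27×20 + 26×25 + 23×30 + 22×20 = 2320.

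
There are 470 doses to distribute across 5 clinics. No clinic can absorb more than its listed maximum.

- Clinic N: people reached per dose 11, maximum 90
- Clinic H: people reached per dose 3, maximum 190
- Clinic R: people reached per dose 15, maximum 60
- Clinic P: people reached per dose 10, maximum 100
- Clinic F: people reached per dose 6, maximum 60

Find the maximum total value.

Highest people reached per dose first: Clinic R 15 > Clinic N 11 > Clinic P 10 > Clinic F 6 > Clinic H 3.
Give Clinic R 60 to hit its cap of 60 → 410 left.
Give Clinic N 90 to hit its cap of 90 → 320 left.
Clinic P takes 100 to reach its cap of 100 → 220 left.
Give Clinic F 60 to hit its cap of 60 → 160 left.
Clinic H: +160 (room for 190) → 160. Pool exhausted.
Total = 11×90 + 3×160 + 15×60 + 10×100 + 6×60 = 3730.

3730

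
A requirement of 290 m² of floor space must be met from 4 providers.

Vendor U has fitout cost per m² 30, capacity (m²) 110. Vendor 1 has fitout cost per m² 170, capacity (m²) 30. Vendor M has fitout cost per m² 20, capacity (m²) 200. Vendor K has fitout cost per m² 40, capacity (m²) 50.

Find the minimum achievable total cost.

6700

Fill from the cheapest provider first.
Take 200 from Vendor M at 20 → need 90 more.
Vendor U (30): take the remaining 90 → done.
Vendor K, Vendor 1: unused.
Cost = 200×20 + 90×30 = 6700.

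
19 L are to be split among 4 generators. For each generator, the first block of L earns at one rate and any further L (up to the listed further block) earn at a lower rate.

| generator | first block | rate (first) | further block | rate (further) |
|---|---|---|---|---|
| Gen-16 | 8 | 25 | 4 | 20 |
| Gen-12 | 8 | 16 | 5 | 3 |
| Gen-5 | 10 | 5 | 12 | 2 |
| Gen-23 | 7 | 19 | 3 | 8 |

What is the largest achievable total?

Treat each block as its own option and order by rate: Gen-16/T1 25 > Gen-16/T2 20 > Gen-23/T1 19 > Gen-12/T1 16 > Gen-23/T2 8 > Gen-5/T1 5 > Gen-12/T2 3 > Gen-5/T2 2.
Fill Gen-16 T1 block (8 at 25) ; 11 left.
Gen-16/T2 (20): +4 ; 7 left.
Fill Gen-23 T1 block (7 at 19) ; 0 left.
Total = 25×8 + 20×4 + 19×7 = 413.

413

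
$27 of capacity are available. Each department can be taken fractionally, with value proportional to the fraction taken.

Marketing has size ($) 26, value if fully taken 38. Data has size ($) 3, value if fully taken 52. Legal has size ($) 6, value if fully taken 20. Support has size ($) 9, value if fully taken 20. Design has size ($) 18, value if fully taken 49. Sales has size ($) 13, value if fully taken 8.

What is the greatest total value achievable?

Sort by value density: Data 52/3≈17.3, Legal 20/6≈3.33, Design 49/18≈2.72, Support 20/9≈2.22, Marketing 38/26≈1.46, Sales 8/13≈0.615.
All 3 $ of Data fit (value 52) — 24 remain.
All 6 $ of Legal fit (value 20) — 18 remain.
All 18 $ of Design fit (value 49) — 0 remain.
Total value = 121.

121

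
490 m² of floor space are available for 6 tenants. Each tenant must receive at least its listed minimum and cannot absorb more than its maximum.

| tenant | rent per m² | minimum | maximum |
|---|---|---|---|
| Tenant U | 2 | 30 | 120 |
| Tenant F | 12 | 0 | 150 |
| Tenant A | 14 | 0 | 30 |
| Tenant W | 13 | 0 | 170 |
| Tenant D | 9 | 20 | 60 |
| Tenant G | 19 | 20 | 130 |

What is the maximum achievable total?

Meeting every minimum uses 30+0+0+0+20+20 = 70 m², leaving 420.
Rank by rent per m²: Tenant G 19 > Tenant A 14 > Tenant W 13 > Tenant F 12 > Tenant D 9 > Tenant U 2.
Tenant G: +110 to 130 (cap) ; 310 left.
Give Tenant A 30 more to hit its cap of 30 ; 280 left.
Give Tenant W 170 more to hit its cap of 170 ; 110 left.
Tenant F: +110 (room for 150) → 110. Pool exhausted.
Total = 2×30 + 12×110 + 14×30 + 13×170 + 9×20 + 19×130 = 6660.

6660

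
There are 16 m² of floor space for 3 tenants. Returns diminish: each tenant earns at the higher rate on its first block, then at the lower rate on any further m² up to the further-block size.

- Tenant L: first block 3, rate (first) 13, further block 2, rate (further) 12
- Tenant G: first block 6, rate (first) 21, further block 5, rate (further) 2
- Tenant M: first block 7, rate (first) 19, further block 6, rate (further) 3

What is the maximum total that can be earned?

298

Order all 6 blocks by rate: Tenant G/T1 21 > Tenant M/T1 19 > Tenant L/T1 13 > Tenant L/T2 12 > Tenant M/T2 3 > Tenant G/T2 2.
Tenant G T1 at 21: fill all 6 → 10 left.
Tenant M T1 at 19: fill all 7 → 3 left.
Tenant L T1 at 13: fill all 3 → 0 left.
Total = 21×6 + 19×7 + 13×3 = 298.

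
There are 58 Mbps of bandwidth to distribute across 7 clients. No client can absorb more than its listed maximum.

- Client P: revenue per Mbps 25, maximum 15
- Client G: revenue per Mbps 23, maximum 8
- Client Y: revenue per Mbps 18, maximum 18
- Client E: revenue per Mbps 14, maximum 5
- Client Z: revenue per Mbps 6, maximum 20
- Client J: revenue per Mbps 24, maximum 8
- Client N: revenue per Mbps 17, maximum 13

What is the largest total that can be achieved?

1228

Order the clients by revenue per Mbps: Client P 25 > Client J 24 > Client G 23 > Client Y 18 > Client N 17 > Client E 14 > Client Z 6.
Client P takes 15 to reach its cap of 15 — 43 left.
Give Client J 8 to hit its cap of 8 — 35 left.
Client G takes 8 to reach its cap of 8 — 27 left.
Client Y takes 18 to reach its cap of 18 — 9 left.
Only 9 left; Client N takes them to reach 9.
Total = 25×15 + 23×8 + 18×18 + 24×8 + 17×9 = 1228.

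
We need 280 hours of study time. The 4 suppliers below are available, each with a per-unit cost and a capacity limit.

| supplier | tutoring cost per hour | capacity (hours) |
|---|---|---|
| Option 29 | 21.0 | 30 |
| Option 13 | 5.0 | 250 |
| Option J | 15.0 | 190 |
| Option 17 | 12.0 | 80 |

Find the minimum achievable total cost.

Fill from the cheapest supplier first.
Take 250 from Option 13 at 5.0 → need 30 more.
Option 17 (12.0): take the remaining 30 → done.
Option J, Option 29: unused.
Cost = 250×5.0 + 30×12.0 = 1610.

1610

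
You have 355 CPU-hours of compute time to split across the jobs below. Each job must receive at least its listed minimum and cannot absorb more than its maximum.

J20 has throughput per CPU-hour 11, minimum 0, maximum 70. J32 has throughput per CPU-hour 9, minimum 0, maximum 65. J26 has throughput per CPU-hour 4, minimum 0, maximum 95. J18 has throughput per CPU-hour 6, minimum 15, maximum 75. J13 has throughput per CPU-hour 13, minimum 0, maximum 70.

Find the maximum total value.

Meeting every minimum uses 0+0+0+15+0 = 15 CPU-hours, leaving 340.
Highest throughput per CPU-hour first: J13 13 > J20 11 > J32 9 > J18 6 > J26 4.
Give J13 70 more to hit its cap of 70 ; 270 left.
J20: +70 to 70 (cap) ; 200 left.
J32: +65 to 65 (cap) ; 135 left.
Give J18 60 more to hit its cap of 75 ; 75 left.
J26: +75 (room for 95) → 75. Pool exhausted.
Total = 11×70 + 9×65 + 4×75 + 6×75 + 13×70 = 3015.

3015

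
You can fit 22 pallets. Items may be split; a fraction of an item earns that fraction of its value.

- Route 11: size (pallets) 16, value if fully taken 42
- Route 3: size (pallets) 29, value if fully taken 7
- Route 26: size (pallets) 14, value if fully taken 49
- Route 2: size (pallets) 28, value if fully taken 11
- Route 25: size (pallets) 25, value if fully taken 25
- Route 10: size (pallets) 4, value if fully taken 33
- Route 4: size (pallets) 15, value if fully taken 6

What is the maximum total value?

92.5

Sort by value density: Route 10 33/4≈8.25, Route 26 49/14≈3.5, Route 11 42/16≈2.62, Route 25 25/25≈1, Route 4 6/15≈0.4, Route 2 11/28≈0.393, Route 3 7/29≈0.241.
Route 10: take in full, 4 pallets for value 33 — 18 left.
Route 26: take in full, 14 pallets for value 49 — 4 left.
Only 4 pallets remain; take 4/16 of Route 11 for value 42×4/16 = 10.5.
Total value = 92.5.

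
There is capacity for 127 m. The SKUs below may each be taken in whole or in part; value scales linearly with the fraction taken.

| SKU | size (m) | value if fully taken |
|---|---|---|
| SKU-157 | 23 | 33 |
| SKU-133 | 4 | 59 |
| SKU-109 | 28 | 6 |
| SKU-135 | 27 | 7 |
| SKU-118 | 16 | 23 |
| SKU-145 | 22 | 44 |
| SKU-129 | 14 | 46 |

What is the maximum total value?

Rank by value-to-size ratio: SKU-133 59/4≈14.8, SKU-129 46/14≈3.29, SKU-145 44/22≈2, SKU-118 23/16≈1.44, SKU-157 33/23≈1.43, SKU-135 7/27≈0.259, SKU-109 6/28≈0.214.
SKU-133: take in full, 4 m for value 59 → 123 left.
All 14 m of SKU-129 fit (value 46) → 109 remain.
Take all of SKU-145 (22 m, value 44) → 87 m left.
Take all of SKU-118 (16 m, value 23) → 71 m left.
Take all of SKU-157 (23 m, value 33) → 48 m left.
SKU-135: take in full, 27 m for value 7 → 21 left.
Only 21 m remain; take 21/28 of SKU-109 for value 6×21/28 = 4.5.
Total value = 216.5.

216.5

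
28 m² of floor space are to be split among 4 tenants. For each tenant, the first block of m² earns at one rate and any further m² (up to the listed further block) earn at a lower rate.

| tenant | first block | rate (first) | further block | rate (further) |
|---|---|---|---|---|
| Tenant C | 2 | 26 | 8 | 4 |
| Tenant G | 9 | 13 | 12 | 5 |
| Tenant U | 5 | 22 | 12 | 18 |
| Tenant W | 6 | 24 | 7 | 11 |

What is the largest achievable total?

Treat each block as its own option and order by rate: Tenant C/T1 26 > Tenant W/T1 24 > Tenant U/T1 22 > Tenant U/T2 18 > Tenant G/T1 13 > Tenant W/T2 11 > Tenant G/T2 5 > Tenant C/T2 4.
Tenant C/T1 (26): +2 ; 26 left.
Fill Tenant W T1 block (6 at 24) ; 20 left.
Tenant U T1 at 22: fill all 5 ; 15 left.
Fill Tenant U T2 block (12 at 18) ; 3 left.
3 remain; put them into Tenant G T1 at 13.
Total = 26×2 + 24×6 + 22×5 + 18×12 + 13×3 = 561.

561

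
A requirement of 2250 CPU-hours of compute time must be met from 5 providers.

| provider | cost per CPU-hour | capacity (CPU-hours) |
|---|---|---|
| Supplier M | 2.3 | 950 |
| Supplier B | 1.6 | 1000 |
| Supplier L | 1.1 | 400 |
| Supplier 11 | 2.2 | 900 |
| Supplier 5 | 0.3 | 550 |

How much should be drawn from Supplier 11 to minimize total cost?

Use providers in increasing cost order.
Supplier 5 at 0.3: take all 550 CPU-hours — 1700 still needed.
Take 400 from Supplier L at 1.1 — need 1300 more.
Supplier B at 1.6: take all 1000 CPU-hours — 300 still needed.
Supplier 11 at 2.2: take 300 of its 900 — requirement met.
Supplier M: unused.

300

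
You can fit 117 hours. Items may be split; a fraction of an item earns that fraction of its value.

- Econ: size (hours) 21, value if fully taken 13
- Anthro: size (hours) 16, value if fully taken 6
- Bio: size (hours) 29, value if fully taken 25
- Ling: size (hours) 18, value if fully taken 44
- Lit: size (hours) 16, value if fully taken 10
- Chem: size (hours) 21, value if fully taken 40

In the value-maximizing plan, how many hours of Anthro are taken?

Rank by value-to-size ratio: Ling 44/18≈2.44, Chem 40/21≈1.9, Bio 25/29≈0.862, Lit 10/16≈0.625, Econ 13/21≈0.619, Anthro 6/16≈0.375.
Ling: take in full, 18 hours for value 44 ; 99 left.
Chem: take in full, 21 hours for value 40 ; 78 left.
Take all of Bio (29 hours, value 25) ; 49 hours left.
Take all of Lit (16 hours, value 10) ; 33 hours left.
Take all of Econ (21 hours, value 13) ; 12 hours left.
Fill the last 12 hours with part of Anthro: 12/16 of it earns 4.5.

12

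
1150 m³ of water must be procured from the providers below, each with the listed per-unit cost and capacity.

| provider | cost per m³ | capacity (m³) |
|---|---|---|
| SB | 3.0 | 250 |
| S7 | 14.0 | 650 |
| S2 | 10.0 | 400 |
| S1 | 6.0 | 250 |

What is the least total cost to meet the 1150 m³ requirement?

Cheapest first:
SB (3.0): use full 250 → 900 m³ to go.
S1 at 6.0: take all 250 m³ → 650 still needed.
S2 (10.0): use full 400 → 250 m³ to go.
S7 (14.0): take the remaining 250 → done.
Cost = 250×3.0 + 250×6.0 + 400×10.0 + 250×14.0 = 9750.

9750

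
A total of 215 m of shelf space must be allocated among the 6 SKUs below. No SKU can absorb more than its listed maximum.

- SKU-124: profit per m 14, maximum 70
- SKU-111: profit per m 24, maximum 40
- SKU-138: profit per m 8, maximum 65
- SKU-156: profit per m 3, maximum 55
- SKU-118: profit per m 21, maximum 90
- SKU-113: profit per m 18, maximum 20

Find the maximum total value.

4120

Highest profit per m first: SKU-111 24 > SKU-118 21 > SKU-113 18 > SKU-124 14 > SKU-138 8 > SKU-156 3.
Give SKU-111 40 to hit its cap of 40 ; 175 left.
SKU-118: +90 to 90 (cap) ; 85 left.
SKU-113: +20 to 20 (cap) ; 65 left.
SKU-124: +65 (room for 70) → 65. Pool exhausted.
Total = 14×65 + 24×40 + 21×90 + 18×20 = 4120.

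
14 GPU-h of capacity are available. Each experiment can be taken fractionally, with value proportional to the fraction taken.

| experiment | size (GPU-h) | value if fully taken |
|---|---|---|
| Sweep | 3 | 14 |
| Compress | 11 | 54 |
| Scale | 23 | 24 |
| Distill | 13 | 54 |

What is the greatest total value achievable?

Sort by value density: Compress 54/11≈4.91, Sweep 14/3≈4.67, Distill 54/13≈4.15, Scale 24/23≈1.04.
Take all of Compress (11 GPU-h, value 54) → 3 GPU-h left.
All 3 GPU-h of Sweep fit (value 14) → 0 remain.
Total value = 68.

68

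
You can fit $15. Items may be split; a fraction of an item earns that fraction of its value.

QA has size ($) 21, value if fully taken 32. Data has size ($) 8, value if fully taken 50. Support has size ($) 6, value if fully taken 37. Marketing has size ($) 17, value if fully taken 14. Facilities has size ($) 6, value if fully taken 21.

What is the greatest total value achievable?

Best value per unit of size first: Data 50/8≈6.25, Support 37/6≈6.17, Facilities 21/6≈3.5, QA 32/21≈1.52, Marketing 14/17≈0.824.
Take all of Data (8 $, value 50) — 7 $ left.
Take all of Support (6 $, value 37) — 1 $ left.
Fill the last 1 $ with part of Facilities: 1/6 of it earns 3.5.
Total value = 90.5.

90.5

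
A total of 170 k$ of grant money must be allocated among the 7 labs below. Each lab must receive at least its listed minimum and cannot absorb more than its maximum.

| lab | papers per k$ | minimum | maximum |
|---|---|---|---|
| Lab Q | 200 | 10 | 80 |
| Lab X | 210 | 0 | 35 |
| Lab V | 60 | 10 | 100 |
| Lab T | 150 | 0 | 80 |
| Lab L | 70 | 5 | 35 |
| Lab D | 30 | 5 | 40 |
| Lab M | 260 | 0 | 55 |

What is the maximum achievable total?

34750

Meeting every minimum uses 10+0+10+0+5+5+0 = 30 k$, leaving 140.
Highest papers per k$ first: Lab M 260 > Lab X 210 > Lab Q 200 > Lab T 150 > Lab L 70 > Lab V 60 > Lab D 30.
Lab M takes 55 more to reach its cap of 55 — 85 left.
Lab X takes 35 more to reach its cap of 35 — 50 left.
Only 50 left; Lab Q takes them to reach 60.
Total = 200×60 + 210×35 + 60×10 + 70×5 + 30×5 + 260×55 = 34750.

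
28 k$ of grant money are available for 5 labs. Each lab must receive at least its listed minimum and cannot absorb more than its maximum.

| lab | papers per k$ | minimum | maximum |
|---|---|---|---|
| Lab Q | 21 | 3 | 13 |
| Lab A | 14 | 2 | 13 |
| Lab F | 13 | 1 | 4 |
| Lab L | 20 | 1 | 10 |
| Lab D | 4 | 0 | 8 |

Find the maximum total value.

542

Meeting every minimum uses 3+2+1+1+0 = 7 k$, leaving 21.
Highest papers per k$ first: Lab Q 21 > Lab L 20 > Lab A 14 > Lab F 13 > Lab D 4.
Lab Q: +10 to 13 (cap) → 11 left.
Lab L: +9 to 10 (cap) → 2 left.
Lab A: +2 (room for 11) → 4. Pool exhausted.
Total = 21×13 + 14×4 + 13×1 + 20×10 = 542.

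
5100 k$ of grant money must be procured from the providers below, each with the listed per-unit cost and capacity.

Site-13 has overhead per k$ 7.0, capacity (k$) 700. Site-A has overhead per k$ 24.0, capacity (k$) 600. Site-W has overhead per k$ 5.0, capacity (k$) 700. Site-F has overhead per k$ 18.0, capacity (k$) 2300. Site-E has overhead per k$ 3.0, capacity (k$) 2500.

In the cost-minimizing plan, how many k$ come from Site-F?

Cheapest first:
Site-E (3.0): use full 2500 — 2600 k$ to go.
Take 700 from Site-W at 5.0 — need 1900 more.
Take 700 from Site-13 at 7.0 — need 1200 more.
Site-F at 18.0: take 1200 of its 2300 — requirement met.
Site-A: unused.

1200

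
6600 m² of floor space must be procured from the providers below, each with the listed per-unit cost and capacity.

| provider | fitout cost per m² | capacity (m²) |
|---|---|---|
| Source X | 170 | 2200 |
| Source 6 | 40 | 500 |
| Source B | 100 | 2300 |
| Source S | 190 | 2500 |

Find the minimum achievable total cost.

928000

Use providers in increasing cost order.
Source 6 (40): use full 500 → 6100 m² to go.
Source B (100): use full 2300 → 3800 m² to go.
Take 2200 from Source X at 170 → need 1600 more.
Source S at 190: take 1600 of its 2500 → requirement met.
Cost = 500×40 + 2300×100 + 2200×170 + 1600×190 = 928000.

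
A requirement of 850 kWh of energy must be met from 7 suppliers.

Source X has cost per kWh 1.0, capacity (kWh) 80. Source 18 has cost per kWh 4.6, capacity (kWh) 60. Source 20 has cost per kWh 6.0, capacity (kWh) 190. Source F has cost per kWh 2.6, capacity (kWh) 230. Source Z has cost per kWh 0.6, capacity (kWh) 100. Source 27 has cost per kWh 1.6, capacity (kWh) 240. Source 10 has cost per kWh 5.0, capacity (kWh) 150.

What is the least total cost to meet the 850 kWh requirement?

2098

Use suppliers in increasing cost order.
Source Z at 0.6: take all 100 kWh ; 750 still needed.
Source X at 1.0: take all 80 kWh ; 670 still needed.
Source 27 at 1.6: take all 240 kWh ; 430 still needed.
Source F at 2.6: take all 230 kWh ; 200 still needed.
Source 18 (4.6): use full 60 ; 140 kWh to go.
Source 10 (5.0): take the remaining 140 ; done.
Source 20: unused.
Cost = 100×0.6 + 80×1.0 + 240×1.6 + 230×2.6 + 60×4.6 + 140×5.0 = 2098.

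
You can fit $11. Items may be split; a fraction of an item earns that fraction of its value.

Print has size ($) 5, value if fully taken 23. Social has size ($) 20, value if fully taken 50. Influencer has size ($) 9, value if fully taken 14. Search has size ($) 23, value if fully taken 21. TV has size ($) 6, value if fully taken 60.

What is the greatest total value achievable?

83

Sort by value density: TV 60/6≈10, Print 23/5≈4.6, Social 50/20≈2.5, Influencer 14/9≈1.56, Search 21/23≈0.913.
All 6 $ of TV fit (value 60) → 5 remain.
All 5 $ of Print fit (value 23) → 0 remain.
Total value = 83.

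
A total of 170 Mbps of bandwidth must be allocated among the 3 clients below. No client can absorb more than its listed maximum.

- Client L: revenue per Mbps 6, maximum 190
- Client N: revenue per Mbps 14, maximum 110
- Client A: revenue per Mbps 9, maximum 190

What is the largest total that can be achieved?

2080

Highest revenue per Mbps first: Client N 14 > Client A 9 > Client L 6.
Client N: +110 to 110 (cap) — 60 left.
Client A has room for 190 but only 60 remain, so it gets 60.
Total = 14×110 + 9×60 = 2080.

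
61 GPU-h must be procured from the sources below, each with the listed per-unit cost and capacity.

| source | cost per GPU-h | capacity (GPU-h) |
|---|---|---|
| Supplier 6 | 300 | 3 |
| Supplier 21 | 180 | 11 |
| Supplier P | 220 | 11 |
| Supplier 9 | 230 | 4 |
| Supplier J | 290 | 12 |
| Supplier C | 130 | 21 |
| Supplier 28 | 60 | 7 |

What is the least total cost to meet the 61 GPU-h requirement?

Fill from the cheapest source first.
Supplier 28 at 60: take all 7 GPU-h → 54 still needed.
Take 21 from Supplier C at 130 → need 33 more.
Supplier 21 at 180: take all 11 GPU-h → 22 still needed.
Supplier P at 220: take all 11 GPU-h → 11 still needed.
Supplier 9 at 230: take all 4 GPU-h → 7 still needed.
Take 7 from Supplier J at 290 to finish.
Supplier 6: unused.
Cost = 7×60 + 21×130 + 11×180 + 11×220 + 4×230 + 7×290 = 10500.

10500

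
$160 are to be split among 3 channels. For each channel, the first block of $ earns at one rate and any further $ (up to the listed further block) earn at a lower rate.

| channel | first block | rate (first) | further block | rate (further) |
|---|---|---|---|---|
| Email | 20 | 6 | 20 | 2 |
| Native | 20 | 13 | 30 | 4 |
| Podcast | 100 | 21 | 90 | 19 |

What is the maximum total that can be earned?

Treat each block as its own option and order by rate: Podcast/first 21 > Podcast/second 19 > Native/first 13 > Email/first 6 > Native/second 4 > Email/second 2.
Podcast/first (21): +100 → 60 left.
Podcast second at 19: only 60 left, fill 60.
Total = 21×100 + 19×60 = 3240.

3240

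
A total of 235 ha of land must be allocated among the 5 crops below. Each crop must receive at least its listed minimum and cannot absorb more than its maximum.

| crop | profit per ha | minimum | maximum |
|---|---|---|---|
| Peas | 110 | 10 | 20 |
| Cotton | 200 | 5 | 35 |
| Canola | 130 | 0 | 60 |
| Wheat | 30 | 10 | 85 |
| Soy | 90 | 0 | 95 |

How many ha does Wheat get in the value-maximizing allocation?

25

Meeting every minimum uses 10+5+0+10+0 = 25 ha, leaving 210.
Highest profit per ha first: Cotton 200 > Canola 130 > Peas 110 > Soy 90 > Wheat 30.
Give Cotton 30 more to hit its cap of 35 — 180 left.
Give Canola 60 more to hit its cap of 60 — 120 left.
Peas takes 10 more to reach its cap of 20 — 110 left.
Soy takes 95 more to reach its cap of 95 — 15 left.
Wheat has room for 75 more but only 15 remain, so it gets 25.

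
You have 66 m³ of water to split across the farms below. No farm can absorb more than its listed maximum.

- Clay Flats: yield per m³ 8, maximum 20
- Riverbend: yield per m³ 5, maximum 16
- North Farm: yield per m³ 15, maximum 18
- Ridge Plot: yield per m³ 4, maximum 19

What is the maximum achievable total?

558

Rank by yield per m³: North Farm 15 > Clay Flats 8 > Riverbend 5 > Ridge Plot 4.
North Farm: +18 to 18 (cap) — 48 left.
Give Clay Flats 20 to hit its cap of 20 — 28 left.
Riverbend takes 16 to reach its cap of 16 — 12 left.
Ridge Plot has room for 19 but only 12 remain, so it gets 12.
Total = 8×20 + 5×16 + 15×18 + 4×12 = 558.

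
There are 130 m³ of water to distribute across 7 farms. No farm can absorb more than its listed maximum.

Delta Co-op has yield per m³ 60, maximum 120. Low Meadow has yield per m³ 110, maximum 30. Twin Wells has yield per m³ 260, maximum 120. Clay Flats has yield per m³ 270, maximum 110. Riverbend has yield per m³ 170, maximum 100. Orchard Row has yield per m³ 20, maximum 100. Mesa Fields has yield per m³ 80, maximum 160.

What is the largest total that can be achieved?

34900

Order the farms by yield per m³: Clay Flats 270 > Twin Wells 260 > Riverbend 170 > Low Meadow 110 > Mesa Fields 80 > Delta Co-op 60 > Orchard Row 20.
Clay Flats: +110 to 110 (cap) ; 20 left.
Twin Wells: +20 (room for 120) → 20. Pool exhausted.
Total = 260×20 + 270×110 = 34900.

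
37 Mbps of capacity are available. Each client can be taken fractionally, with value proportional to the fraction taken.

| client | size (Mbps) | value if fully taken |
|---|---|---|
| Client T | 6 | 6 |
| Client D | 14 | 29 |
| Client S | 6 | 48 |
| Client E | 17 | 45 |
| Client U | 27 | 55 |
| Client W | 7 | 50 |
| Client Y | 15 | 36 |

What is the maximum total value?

159.8

Best value per unit of size first: Client S 48/6≈8, Client W 50/7≈7.14, Client E 45/17≈2.65, Client Y 36/15≈2.4, Client D 29/14≈2.07, Client U 55/27≈2.04, Client T 6/6≈1.
Client S: take in full, 6 Mbps for value 48 ; 31 left.
Client W: take in full, 7 Mbps for value 50 ; 24 left.
All 17 Mbps of Client E fit (value 45) ; 7 remain.
Fill the last 7 Mbps with part of Client Y: 7/15 of it earns 16.8.
Total value = 159.8.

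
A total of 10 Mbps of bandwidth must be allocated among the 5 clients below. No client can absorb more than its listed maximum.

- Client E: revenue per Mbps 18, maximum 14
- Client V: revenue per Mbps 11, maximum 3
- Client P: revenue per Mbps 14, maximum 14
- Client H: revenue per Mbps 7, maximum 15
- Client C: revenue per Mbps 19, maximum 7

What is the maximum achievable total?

Highest revenue per Mbps first: Client C 19 > Client E 18 > Client P 14 > Client V 11 > Client H 7.
Give Client C 7 to hit its cap of 7 ; 3 left.
Only 3 left; Client E takes them to reach 3.
Total = 18×3 + 19×7 = 187.

187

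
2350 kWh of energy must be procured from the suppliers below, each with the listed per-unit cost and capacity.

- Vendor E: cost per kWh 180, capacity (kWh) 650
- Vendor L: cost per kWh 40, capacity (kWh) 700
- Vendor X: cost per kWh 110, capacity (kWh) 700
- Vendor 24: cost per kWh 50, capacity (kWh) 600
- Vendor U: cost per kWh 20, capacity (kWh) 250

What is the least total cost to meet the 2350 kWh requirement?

158000

Use suppliers in increasing cost order.
Vendor U at 20: take all 250 kWh ; 2100 still needed.
Take 700 from Vendor L at 40 ; need 1400 more.
Take 600 from Vendor 24 at 50 ; need 800 more.
Vendor X at 110: take all 700 kWh ; 100 still needed.
Vendor E at 180: take 100 of its 650 ; requirement met.
Cost = 250×20 + 700×40 + 600×50 + 700×110 + 100×180 = 158000.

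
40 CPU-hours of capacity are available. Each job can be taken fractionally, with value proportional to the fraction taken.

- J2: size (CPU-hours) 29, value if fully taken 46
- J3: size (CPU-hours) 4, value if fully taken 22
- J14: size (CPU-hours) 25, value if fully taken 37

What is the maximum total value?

Best value per unit of size first: J3 22/4≈5.5, J2 46/29≈1.59, J14 37/25≈1.48.
Take all of J3 (4 CPU-hours, value 22) ; 36 CPU-hours left.
J2: take in full, 29 CPU-hours for value 46 ; 7 left.
Fill the last 7 CPU-hours with part of J14: 7/25 of it earns 10.36.
Total value = 78.36.

78.36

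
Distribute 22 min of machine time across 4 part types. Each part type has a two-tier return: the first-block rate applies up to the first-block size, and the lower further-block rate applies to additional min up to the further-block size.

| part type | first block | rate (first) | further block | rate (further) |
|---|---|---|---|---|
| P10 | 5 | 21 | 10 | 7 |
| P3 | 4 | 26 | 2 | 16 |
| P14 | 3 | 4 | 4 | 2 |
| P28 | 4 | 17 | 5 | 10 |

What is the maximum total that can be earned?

373

Order all 8 blocks by rate: P3/tier1 26 > P10/tier1 21 > P28/tier1 17 > P3/tier2 16 > P28/tier2 10 > P10/tier2 7 > P14/tier1 4 > P14/tier2 2.
P3/tier1 (26): +4 ; 18 left.
P10 tier1 at 21: fill all 5 ; 13 left.
Fill P28 tier1 block (4 at 17) ; 9 left.
Fill P3 tier2 block (2 at 16) ; 7 left.
Fill P28 tier2 block (5 at 10) ; 2 left.
P10 tier2 at 7: only 2 left, fill 2.
Total = 26×4 + 21×5 + 17×4 + 16×2 + 10×5 + 7×2 = 373.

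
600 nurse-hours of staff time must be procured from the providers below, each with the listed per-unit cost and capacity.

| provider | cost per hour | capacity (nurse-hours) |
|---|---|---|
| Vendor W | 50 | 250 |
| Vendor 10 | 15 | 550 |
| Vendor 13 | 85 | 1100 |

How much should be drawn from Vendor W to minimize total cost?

Cheapest first:
Vendor 10 at 15: take all 550 nurse-hours → 50 still needed.
Vendor W at 50: take 50 of its 250 → requirement met.
Vendor 13: unused.

50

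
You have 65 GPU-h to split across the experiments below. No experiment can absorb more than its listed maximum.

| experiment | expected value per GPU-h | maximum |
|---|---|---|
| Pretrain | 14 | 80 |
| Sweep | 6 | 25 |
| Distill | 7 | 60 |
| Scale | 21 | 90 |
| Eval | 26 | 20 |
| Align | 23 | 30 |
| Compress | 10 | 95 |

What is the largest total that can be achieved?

Rank by expected value per GPU-h: Eval 26 > Align 23 > Scale 21 > Pretrain 14 > Compress 10 > Distill 7 > Sweep 6.
Eval: +20 to 20 (cap) — 45 left.
Align takes 30 to reach its cap of 30 — 15 left.
Only 15 left; Scale takes them to reach 15.
Total = 21×15 + 26×20 + 23×30 = 1525.

1525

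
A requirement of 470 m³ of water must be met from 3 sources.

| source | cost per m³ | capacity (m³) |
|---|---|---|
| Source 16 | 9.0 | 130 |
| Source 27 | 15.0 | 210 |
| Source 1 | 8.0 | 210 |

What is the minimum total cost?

4800

Fill from the cheapest source first.
Source 1 (8.0): use full 210 — 260 m³ to go.
Source 16 at 9.0: take all 130 m³ — 130 still needed.
Source 27 at 15.0: take 130 of its 210 — requirement met.
Cost = 210×8.0 + 130×9.0 + 130×15.0 = 4800.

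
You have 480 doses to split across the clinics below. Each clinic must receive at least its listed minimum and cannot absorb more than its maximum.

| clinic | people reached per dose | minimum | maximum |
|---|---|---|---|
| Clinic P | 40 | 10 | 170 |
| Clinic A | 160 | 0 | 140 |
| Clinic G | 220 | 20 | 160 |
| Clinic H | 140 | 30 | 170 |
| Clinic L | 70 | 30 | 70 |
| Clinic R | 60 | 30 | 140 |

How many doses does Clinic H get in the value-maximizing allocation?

110

Meeting every minimum uses 10+0+20+30+30+30 = 120 doses, leaving 360.
Rank by people reached per dose: Clinic G 220 > Clinic A 160 > Clinic H 140 > Clinic L 70 > Clinic R 60 > Clinic P 40.
Give Clinic G 140 more to hit its cap of 160 ; 220 left.
Clinic A: +140 to 140 (cap) ; 80 left.
Only 80 left; Clinic H takes them to reach 110.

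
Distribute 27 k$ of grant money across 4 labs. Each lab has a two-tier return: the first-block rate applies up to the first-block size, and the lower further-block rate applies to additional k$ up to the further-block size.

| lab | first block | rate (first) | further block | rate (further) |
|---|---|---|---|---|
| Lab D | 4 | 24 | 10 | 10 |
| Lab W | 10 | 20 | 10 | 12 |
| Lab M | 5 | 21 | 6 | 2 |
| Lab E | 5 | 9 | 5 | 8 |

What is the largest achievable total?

497

Order all 8 blocks by rate: Lab D/tier1 24 > Lab M/tier1 21 > Lab W/tier1 20 > Lab W/tier2 12 > Lab D/tier2 10 > Lab E/tier1 9 > Lab E/tier2 8 > Lab M/tier2 2.
Lab D/tier1 (24): +4 ; 23 left.
Lab M tier1 at 21: fill all 5 ; 18 left.
Lab W/tier1 (20): +10 ; 8 left.
8 remain; put them into Lab W tier2 at 12.
Total = 24×4 + 21×5 + 20×10 + 12×8 = 497.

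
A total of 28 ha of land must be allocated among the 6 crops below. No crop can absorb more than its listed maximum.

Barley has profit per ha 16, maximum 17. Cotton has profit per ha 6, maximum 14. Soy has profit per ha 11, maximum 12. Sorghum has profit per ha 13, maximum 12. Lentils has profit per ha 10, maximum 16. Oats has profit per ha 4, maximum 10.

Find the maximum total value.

415

Order the crops by profit per ha: Barley 16 > Sorghum 13 > Soy 11 > Lentils 10 > Cotton 6 > Oats 4.
Barley: +17 to 17 (cap) ; 11 left.
Sorghum has room for 12 but only 11 remain, so it gets 11.
Total = 16×17 + 13×11 = 415.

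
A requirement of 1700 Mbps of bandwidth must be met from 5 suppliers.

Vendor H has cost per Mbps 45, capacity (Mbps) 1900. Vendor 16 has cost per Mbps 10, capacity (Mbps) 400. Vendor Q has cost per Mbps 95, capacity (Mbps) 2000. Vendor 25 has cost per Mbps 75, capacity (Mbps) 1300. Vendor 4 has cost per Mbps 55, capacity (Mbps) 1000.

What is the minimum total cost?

Fill from the cheapest supplier first.
Take 400 from Vendor 16 at 10 → need 1300 more.
Take 1300 from Vendor H at 45 to finish.
Vendor 4, Vendor 25, Vendor Q: unused.
Cost = 400×10 + 1300×45 = 62500.

62500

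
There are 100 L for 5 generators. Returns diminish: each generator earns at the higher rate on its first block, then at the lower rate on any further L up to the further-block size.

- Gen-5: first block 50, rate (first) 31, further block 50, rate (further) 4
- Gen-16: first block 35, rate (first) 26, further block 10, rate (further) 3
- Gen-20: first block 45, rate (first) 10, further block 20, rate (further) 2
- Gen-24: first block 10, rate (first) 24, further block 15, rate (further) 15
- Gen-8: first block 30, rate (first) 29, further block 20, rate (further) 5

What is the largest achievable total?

Order all 10 blocks by rate: Gen-5/first 31 > Gen-8/first 29 > Gen-16/first 26 > Gen-24/first 24 > Gen-24/second 15 > Gen-20/first 10 > Gen-8/second 5 > Gen-5/second 4 > Gen-16/second 3 > Gen-20/second 2.
Fill Gen-5 first block (50 at 31) ; 50 left.
Gen-8/first (29): +30 ; 20 left.
Gen-16 first at 26: only 20 left, fill 20.
Total = 31×50 + 29×30 + 26×20 = 2940.

2940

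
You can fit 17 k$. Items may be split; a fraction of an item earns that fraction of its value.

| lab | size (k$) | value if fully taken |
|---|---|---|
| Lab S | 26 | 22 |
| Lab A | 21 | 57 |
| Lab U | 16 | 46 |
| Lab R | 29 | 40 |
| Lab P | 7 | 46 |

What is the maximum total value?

74.75

Best value per unit of size first: Lab P 46/7≈6.57, Lab U 46/16≈2.88, Lab A 57/21≈2.71, Lab R 40/29≈1.38, Lab S 22/26≈0.846.
All 7 k$ of Lab P fit (value 46) → 10 remain.
10 k$ left: a 10/16 share of Lab U gives 46×10/16 = 28.75.
Total value = 74.75.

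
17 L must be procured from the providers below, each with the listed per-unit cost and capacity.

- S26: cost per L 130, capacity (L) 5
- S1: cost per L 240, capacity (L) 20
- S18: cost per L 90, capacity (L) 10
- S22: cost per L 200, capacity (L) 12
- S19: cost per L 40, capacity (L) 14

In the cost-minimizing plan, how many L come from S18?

Cheapest first:
S19 at 40: take all 14 L — 3 still needed.
S18 at 90: take 3 of its 10 — requirement met.
S26, S22, S1: unused.

3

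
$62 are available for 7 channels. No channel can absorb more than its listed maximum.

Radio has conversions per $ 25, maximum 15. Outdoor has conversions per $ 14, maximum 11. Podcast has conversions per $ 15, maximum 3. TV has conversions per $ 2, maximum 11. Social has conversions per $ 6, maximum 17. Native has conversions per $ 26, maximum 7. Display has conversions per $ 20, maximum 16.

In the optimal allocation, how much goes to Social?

10

Order the channels by conversions per $: Native 26 > Radio 25 > Display 20 > Podcast 15 > Outdoor 14 > Social 6 > TV 2.
Native takes 7 to reach its cap of 7 → 55 left.
Radio takes 15 to reach its cap of 15 → 40 left.
Give Display 16 to hit its cap of 16 → 24 left.
Podcast takes 3 to reach its cap of 3 → 21 left.
Give Outdoor 11 to hit its cap of 11 → 10 left.
Social has room for 17 but only 10 remain, so it gets 10.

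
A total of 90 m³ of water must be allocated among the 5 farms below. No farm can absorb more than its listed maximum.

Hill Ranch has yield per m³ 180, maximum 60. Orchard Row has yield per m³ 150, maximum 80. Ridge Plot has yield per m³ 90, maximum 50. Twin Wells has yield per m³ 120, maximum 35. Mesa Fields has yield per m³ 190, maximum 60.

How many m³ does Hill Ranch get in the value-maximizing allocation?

Highest yield per m³ first: Mesa Fields 190 > Hill Ranch 180 > Orchard Row 150 > Twin Wells 120 > Ridge Plot 90.
Mesa Fields: +60 to 60 (cap) ; 30 left.
Hill Ranch: +30 (room for 60) → 30. Pool exhausted.

30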